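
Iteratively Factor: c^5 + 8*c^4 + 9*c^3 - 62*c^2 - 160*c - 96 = (c + 2)*(c^4 + 6*c^3 - 3*c^2 - 56*c - 48) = (c + 2)*(c + 4)*(c^3 + 2*c^2 - 11*c - 12) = (c - 3)*(c + 2)*(c + 4)*(c^2 + 5*c + 4) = (c - 3)*(c + 2)*(c + 4)^2*(c + 1)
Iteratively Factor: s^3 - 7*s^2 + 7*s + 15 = (s - 3)*(s^2 - 4*s - 5) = (s - 5)*(s - 3)*(s + 1)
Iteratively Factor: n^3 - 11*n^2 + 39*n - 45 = (n - 5)*(n^2 - 6*n + 9) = (n - 5)*(n - 3)*(n - 3)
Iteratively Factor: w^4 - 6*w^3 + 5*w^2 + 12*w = (w - 4)*(w^3 - 2*w^2 - 3*w) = w*(w - 4)*(w^2 - 2*w - 3) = w*(w - 4)*(w - 3)*(w + 1)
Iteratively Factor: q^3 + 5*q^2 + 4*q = (q)*(q^2 + 5*q + 4) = q*(q + 1)*(q + 4)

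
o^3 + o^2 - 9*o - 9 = (o - 3)*(o + 1)*(o + 3)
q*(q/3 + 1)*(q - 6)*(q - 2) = q^4/3 - 5*q^3/3 - 4*q^2 + 12*q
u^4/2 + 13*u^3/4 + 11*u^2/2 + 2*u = u*(u/2 + 1)*(u + 1/2)*(u + 4)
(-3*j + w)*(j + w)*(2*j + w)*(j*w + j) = -6*j^4*w - 6*j^4 - 7*j^3*w^2 - 7*j^3*w + j*w^4 + j*w^3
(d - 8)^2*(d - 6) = d^3 - 22*d^2 + 160*d - 384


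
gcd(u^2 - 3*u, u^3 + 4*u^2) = u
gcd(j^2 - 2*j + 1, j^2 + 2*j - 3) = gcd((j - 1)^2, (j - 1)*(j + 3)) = j - 1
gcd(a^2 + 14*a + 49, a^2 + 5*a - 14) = a + 7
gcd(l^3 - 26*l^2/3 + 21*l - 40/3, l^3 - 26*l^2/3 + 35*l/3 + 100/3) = l - 5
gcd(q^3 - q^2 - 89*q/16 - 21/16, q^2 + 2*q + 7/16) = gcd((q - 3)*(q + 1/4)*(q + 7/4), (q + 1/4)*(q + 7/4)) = q^2 + 2*q + 7/16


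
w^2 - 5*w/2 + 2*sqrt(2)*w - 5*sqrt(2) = (w - 5/2)*(w + 2*sqrt(2))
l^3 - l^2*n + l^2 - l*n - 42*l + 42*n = (l - 6)*(l + 7)*(l - n)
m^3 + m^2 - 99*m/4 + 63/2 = (m - 7/2)*(m - 3/2)*(m + 6)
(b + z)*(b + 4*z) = b^2 + 5*b*z + 4*z^2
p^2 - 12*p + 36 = (p - 6)^2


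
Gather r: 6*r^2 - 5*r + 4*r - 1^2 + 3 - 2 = 6*r^2 - r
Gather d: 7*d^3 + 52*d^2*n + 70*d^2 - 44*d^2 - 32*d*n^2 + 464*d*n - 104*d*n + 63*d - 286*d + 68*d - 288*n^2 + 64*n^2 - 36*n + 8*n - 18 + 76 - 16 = 7*d^3 + d^2*(52*n + 26) + d*(-32*n^2 + 360*n - 155) - 224*n^2 - 28*n + 42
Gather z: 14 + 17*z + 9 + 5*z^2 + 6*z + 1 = 5*z^2 + 23*z + 24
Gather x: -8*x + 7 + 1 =8 - 8*x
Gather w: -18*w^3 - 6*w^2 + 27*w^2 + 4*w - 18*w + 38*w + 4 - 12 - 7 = -18*w^3 + 21*w^2 + 24*w - 15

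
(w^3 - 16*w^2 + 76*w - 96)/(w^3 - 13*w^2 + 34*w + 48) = (w - 2)/(w + 1)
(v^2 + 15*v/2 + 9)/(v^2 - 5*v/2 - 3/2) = (2*v^2 + 15*v + 18)/(2*v^2 - 5*v - 3)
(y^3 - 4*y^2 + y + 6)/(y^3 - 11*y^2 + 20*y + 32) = (y^2 - 5*y + 6)/(y^2 - 12*y + 32)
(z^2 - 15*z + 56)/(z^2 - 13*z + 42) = (z - 8)/(z - 6)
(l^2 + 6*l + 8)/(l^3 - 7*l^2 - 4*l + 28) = (l + 4)/(l^2 - 9*l + 14)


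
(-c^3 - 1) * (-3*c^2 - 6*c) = 3*c^5 + 6*c^4 + 3*c^2 + 6*c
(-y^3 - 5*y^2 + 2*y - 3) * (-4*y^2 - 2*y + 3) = 4*y^5 + 22*y^4 - y^3 - 7*y^2 + 12*y - 9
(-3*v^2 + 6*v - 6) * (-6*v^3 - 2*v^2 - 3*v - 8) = 18*v^5 - 30*v^4 + 33*v^3 + 18*v^2 - 30*v + 48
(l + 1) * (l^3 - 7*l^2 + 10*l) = l^4 - 6*l^3 + 3*l^2 + 10*l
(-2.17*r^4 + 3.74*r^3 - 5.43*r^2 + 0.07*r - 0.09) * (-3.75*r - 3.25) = 8.1375*r^5 - 6.9725*r^4 + 8.2075*r^3 + 17.385*r^2 + 0.11*r + 0.2925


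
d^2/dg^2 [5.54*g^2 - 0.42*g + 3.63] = 11.0800000000000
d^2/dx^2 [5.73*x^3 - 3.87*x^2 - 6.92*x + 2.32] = 34.38*x - 7.74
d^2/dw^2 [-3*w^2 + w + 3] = -6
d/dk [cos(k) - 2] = -sin(k)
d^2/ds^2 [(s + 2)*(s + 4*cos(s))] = -4*(s + 2)*cos(s) - 8*sin(s) + 2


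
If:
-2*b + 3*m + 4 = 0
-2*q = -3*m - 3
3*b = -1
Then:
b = -1/3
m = -14/9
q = -5/6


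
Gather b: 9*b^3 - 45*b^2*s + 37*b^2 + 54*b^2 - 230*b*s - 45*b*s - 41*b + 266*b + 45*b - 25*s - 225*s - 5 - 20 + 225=9*b^3 + b^2*(91 - 45*s) + b*(270 - 275*s) - 250*s + 200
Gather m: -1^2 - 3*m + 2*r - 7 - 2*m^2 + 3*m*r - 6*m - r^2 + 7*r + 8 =-2*m^2 + m*(3*r - 9) - r^2 + 9*r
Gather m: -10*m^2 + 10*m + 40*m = -10*m^2 + 50*m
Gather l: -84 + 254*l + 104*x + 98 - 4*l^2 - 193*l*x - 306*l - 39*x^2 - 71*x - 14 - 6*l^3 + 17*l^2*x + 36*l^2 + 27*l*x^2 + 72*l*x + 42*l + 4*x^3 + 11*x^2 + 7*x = -6*l^3 + l^2*(17*x + 32) + l*(27*x^2 - 121*x - 10) + 4*x^3 - 28*x^2 + 40*x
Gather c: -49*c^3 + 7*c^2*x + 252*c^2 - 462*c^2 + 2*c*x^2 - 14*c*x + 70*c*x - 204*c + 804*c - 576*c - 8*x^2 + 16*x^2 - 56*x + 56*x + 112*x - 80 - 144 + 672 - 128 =-49*c^3 + c^2*(7*x - 210) + c*(2*x^2 + 56*x + 24) + 8*x^2 + 112*x + 320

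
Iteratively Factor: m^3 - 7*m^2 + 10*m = (m - 5)*(m^2 - 2*m) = m*(m - 5)*(m - 2)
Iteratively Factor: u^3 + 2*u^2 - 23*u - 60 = (u - 5)*(u^2 + 7*u + 12) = (u - 5)*(u + 4)*(u + 3)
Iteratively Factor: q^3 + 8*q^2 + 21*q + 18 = (q + 3)*(q^2 + 5*q + 6) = (q + 3)^2*(q + 2)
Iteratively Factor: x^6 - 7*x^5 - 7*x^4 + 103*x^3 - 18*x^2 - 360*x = (x)*(x^5 - 7*x^4 - 7*x^3 + 103*x^2 - 18*x - 360) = x*(x + 3)*(x^4 - 10*x^3 + 23*x^2 + 34*x - 120) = x*(x - 4)*(x + 3)*(x^3 - 6*x^2 - x + 30) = x*(x - 5)*(x - 4)*(x + 3)*(x^2 - x - 6) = x*(x - 5)*(x - 4)*(x + 2)*(x + 3)*(x - 3)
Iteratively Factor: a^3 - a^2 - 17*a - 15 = (a - 5)*(a^2 + 4*a + 3) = (a - 5)*(a + 3)*(a + 1)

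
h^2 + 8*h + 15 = (h + 3)*(h + 5)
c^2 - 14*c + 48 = (c - 8)*(c - 6)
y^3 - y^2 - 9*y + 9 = (y - 3)*(y - 1)*(y + 3)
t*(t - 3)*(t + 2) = t^3 - t^2 - 6*t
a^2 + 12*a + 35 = (a + 5)*(a + 7)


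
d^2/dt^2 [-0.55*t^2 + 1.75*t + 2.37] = -1.10000000000000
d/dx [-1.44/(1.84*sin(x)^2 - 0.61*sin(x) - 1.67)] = (5.2992*sin(x) - 0.8784)*cos(x)/(-1.84*sin(x)^2 + 0.61*sin(x) + 1.67)^2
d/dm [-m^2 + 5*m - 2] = 5 - 2*m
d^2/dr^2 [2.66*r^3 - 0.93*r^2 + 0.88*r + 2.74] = 15.96*r - 1.86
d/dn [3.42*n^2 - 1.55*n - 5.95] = 6.84*n - 1.55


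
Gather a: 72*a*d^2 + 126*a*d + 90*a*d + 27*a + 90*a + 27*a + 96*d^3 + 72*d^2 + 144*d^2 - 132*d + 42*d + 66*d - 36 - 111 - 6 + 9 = a*(72*d^2 + 216*d + 144) + 96*d^3 + 216*d^2 - 24*d - 144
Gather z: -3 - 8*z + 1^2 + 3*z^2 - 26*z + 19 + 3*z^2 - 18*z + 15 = 6*z^2 - 52*z + 32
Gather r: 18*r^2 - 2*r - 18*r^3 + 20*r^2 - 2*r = -18*r^3 + 38*r^2 - 4*r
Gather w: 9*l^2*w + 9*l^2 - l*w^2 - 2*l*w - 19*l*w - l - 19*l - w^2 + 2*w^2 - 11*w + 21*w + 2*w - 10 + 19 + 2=9*l^2 - 20*l + w^2*(1 - l) + w*(9*l^2 - 21*l + 12) + 11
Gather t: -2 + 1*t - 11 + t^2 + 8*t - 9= t^2 + 9*t - 22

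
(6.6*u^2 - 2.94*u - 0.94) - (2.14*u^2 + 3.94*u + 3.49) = 4.46*u^2 - 6.88*u - 4.43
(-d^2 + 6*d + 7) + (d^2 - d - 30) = 5*d - 23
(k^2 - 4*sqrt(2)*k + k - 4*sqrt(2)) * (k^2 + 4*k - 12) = k^4 - 4*sqrt(2)*k^3 + 5*k^3 - 20*sqrt(2)*k^2 - 8*k^2 - 12*k + 32*sqrt(2)*k + 48*sqrt(2)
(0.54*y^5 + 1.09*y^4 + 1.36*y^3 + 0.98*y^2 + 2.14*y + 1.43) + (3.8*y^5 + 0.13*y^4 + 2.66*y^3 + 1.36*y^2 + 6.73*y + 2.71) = 4.34*y^5 + 1.22*y^4 + 4.02*y^3 + 2.34*y^2 + 8.87*y + 4.14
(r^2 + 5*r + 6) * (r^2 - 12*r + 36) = r^4 - 7*r^3 - 18*r^2 + 108*r + 216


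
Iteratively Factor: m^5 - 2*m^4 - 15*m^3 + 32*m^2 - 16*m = (m - 4)*(m^4 + 2*m^3 - 7*m^2 + 4*m) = m*(m - 4)*(m^3 + 2*m^2 - 7*m + 4) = m*(m - 4)*(m - 1)*(m^2 + 3*m - 4) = m*(m - 4)*(m - 1)^2*(m + 4)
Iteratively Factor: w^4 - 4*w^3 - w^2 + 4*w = (w - 1)*(w^3 - 3*w^2 - 4*w) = (w - 4)*(w - 1)*(w^2 + w) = w*(w - 4)*(w - 1)*(w + 1)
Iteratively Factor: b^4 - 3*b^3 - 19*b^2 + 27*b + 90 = (b + 2)*(b^3 - 5*b^2 - 9*b + 45) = (b + 2)*(b + 3)*(b^2 - 8*b + 15) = (b - 3)*(b + 2)*(b + 3)*(b - 5)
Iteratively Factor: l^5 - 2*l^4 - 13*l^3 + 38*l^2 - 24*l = (l - 3)*(l^4 + l^3 - 10*l^2 + 8*l) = (l - 3)*(l + 4)*(l^3 - 3*l^2 + 2*l) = (l - 3)*(l - 2)*(l + 4)*(l^2 - l) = (l - 3)*(l - 2)*(l - 1)*(l + 4)*(l)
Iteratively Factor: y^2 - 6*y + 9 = (y - 3)*(y - 3)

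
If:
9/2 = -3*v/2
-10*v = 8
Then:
No Solution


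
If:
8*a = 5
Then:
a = 5/8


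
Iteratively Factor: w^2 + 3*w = (w)*(w + 3)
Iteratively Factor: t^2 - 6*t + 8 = (t - 2)*(t - 4)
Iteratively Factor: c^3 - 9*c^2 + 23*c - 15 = (c - 5)*(c^2 - 4*c + 3) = (c - 5)*(c - 1)*(c - 3)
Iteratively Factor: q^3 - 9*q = (q + 3)*(q^2 - 3*q) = (q - 3)*(q + 3)*(q)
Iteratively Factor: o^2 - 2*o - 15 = (o + 3)*(o - 5)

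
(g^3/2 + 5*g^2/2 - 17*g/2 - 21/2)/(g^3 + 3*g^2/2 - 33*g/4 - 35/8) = 4*(g^3 + 5*g^2 - 17*g - 21)/(8*g^3 + 12*g^2 - 66*g - 35)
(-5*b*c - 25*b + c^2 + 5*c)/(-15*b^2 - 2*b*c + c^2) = (c + 5)/(3*b + c)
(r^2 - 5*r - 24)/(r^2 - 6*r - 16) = (r + 3)/(r + 2)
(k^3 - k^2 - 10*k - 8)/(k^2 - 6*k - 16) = (k^2 - 3*k - 4)/(k - 8)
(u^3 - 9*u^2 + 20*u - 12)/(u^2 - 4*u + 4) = (u^2 - 7*u + 6)/(u - 2)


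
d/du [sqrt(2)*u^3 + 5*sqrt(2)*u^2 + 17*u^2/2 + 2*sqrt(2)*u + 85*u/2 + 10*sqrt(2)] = 3*sqrt(2)*u^2 + 10*sqrt(2)*u + 17*u + 2*sqrt(2) + 85/2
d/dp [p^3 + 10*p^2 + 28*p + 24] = 3*p^2 + 20*p + 28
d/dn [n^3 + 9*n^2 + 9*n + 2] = 3*n^2 + 18*n + 9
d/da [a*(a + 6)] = 2*a + 6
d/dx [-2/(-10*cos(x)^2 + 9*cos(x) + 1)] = 2*(20*cos(x) - 9)*sin(x)/(-10*cos(x)^2 + 9*cos(x) + 1)^2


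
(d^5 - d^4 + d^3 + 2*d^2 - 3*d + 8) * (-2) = -2*d^5 + 2*d^4 - 2*d^3 - 4*d^2 + 6*d - 16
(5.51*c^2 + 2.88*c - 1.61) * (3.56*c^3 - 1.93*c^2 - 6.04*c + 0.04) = 19.6156*c^5 - 0.381499999999999*c^4 - 44.5704*c^3 - 14.0675*c^2 + 9.8396*c - 0.0644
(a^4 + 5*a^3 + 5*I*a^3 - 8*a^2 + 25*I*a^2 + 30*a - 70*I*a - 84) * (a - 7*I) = a^5 + 5*a^4 - 2*I*a^4 + 27*a^3 - 10*I*a^3 + 205*a^2 - 14*I*a^2 - 574*a - 210*I*a + 588*I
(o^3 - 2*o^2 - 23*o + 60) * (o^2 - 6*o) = o^5 - 8*o^4 - 11*o^3 + 198*o^2 - 360*o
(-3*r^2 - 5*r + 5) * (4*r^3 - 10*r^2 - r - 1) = -12*r^5 + 10*r^4 + 73*r^3 - 42*r^2 - 5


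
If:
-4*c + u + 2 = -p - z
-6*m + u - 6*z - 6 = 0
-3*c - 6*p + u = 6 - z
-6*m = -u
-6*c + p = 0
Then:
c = -8/41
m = -25/246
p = -48/41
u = -25/41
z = -1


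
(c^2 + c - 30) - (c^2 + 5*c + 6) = -4*c - 36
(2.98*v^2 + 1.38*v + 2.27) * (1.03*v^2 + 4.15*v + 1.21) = 3.0694*v^4 + 13.7884*v^3 + 11.6709*v^2 + 11.0903*v + 2.7467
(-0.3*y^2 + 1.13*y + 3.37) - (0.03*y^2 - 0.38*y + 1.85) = -0.33*y^2 + 1.51*y + 1.52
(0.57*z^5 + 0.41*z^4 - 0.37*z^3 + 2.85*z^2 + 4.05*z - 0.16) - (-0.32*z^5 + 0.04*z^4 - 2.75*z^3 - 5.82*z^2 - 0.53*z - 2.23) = 0.89*z^5 + 0.37*z^4 + 2.38*z^3 + 8.67*z^2 + 4.58*z + 2.07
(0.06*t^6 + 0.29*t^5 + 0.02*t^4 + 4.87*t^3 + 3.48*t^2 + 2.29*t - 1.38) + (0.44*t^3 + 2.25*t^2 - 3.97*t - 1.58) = 0.06*t^6 + 0.29*t^5 + 0.02*t^4 + 5.31*t^3 + 5.73*t^2 - 1.68*t - 2.96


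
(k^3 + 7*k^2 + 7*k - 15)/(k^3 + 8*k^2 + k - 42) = (k^2 + 4*k - 5)/(k^2 + 5*k - 14)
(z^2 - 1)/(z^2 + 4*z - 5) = (z + 1)/(z + 5)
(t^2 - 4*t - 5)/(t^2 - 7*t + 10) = (t + 1)/(t - 2)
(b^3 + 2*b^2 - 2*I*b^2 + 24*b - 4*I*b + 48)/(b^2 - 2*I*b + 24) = b + 2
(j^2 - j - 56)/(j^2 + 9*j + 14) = (j - 8)/(j + 2)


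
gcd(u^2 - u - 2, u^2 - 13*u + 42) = 1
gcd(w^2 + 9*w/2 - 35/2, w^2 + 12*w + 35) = w + 7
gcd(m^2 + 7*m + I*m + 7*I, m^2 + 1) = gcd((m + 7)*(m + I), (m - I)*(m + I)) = m + I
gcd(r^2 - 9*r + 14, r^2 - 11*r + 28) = r - 7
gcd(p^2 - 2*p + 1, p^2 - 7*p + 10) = 1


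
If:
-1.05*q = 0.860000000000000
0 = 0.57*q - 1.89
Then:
No Solution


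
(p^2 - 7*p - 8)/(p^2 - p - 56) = (p + 1)/(p + 7)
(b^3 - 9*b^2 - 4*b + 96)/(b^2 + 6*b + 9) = (b^2 - 12*b + 32)/(b + 3)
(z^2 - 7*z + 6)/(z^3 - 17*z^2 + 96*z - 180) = (z - 1)/(z^2 - 11*z + 30)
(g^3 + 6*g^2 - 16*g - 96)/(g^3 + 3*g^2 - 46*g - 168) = (g - 4)/(g - 7)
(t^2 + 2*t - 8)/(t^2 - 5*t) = (t^2 + 2*t - 8)/(t*(t - 5))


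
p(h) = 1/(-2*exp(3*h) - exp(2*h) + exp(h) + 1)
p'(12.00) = 0.00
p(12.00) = 0.00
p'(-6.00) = 0.00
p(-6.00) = 1.00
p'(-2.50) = -0.06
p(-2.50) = 0.93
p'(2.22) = 0.00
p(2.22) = -0.00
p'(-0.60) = 1.24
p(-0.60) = 1.09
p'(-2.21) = -0.06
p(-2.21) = 0.91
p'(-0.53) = 1.91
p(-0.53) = 1.20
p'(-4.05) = -0.02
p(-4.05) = 0.98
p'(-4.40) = -0.01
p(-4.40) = 0.99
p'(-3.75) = -0.02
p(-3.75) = 0.98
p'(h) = (6*exp(3*h) + 2*exp(2*h) - exp(h))/(-2*exp(3*h) - exp(2*h) + exp(h) + 1)^2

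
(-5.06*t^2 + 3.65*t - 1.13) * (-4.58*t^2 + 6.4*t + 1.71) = 23.1748*t^4 - 49.101*t^3 + 19.8828*t^2 - 0.9905*t - 1.9323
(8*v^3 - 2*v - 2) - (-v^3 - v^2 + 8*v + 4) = 9*v^3 + v^2 - 10*v - 6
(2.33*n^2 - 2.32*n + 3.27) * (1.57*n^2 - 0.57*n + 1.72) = 3.6581*n^4 - 4.9705*n^3 + 10.4639*n^2 - 5.8543*n + 5.6244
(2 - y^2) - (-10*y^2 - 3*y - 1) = 9*y^2 + 3*y + 3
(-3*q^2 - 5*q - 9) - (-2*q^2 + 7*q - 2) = -q^2 - 12*q - 7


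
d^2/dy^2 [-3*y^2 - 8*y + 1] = -6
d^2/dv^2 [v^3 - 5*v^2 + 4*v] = 6*v - 10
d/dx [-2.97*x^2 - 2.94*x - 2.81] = -5.94*x - 2.94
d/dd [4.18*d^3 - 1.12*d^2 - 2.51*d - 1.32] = 12.54*d^2 - 2.24*d - 2.51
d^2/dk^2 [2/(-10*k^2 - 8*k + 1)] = 8*(50*k^2 + 40*k - 8*(5*k + 2)^2 - 5)/(10*k^2 + 8*k - 1)^3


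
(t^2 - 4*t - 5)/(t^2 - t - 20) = (t + 1)/(t + 4)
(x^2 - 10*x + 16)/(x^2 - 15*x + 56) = (x - 2)/(x - 7)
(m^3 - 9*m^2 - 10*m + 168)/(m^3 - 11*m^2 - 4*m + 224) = (m - 6)/(m - 8)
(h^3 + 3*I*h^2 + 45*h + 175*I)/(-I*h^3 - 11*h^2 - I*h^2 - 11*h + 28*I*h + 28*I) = (I*h^2 - 10*h - 25*I)/(h^2 + h*(1 - 4*I) - 4*I)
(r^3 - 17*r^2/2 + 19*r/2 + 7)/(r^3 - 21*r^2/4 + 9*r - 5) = 2*(2*r^2 - 13*r - 7)/(4*r^2 - 13*r + 10)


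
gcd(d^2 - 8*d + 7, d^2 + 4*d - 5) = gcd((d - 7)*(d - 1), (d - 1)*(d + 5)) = d - 1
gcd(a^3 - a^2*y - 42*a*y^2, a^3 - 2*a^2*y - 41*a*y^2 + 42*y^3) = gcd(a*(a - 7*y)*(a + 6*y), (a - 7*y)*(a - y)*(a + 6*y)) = -a^2 + a*y + 42*y^2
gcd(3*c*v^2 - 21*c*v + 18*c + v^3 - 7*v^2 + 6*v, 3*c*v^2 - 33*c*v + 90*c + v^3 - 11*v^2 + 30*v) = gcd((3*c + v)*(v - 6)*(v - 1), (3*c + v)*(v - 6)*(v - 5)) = 3*c*v - 18*c + v^2 - 6*v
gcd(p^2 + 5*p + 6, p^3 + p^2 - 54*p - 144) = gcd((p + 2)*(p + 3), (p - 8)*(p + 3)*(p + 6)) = p + 3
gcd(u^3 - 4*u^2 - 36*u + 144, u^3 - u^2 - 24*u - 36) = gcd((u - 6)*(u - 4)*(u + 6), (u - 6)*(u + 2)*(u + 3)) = u - 6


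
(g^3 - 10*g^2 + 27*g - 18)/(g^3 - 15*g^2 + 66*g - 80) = (g^3 - 10*g^2 + 27*g - 18)/(g^3 - 15*g^2 + 66*g - 80)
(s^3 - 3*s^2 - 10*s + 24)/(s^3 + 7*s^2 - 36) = (s - 4)/(s + 6)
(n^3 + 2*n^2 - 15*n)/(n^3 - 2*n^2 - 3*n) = (n + 5)/(n + 1)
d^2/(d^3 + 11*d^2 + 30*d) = d/(d^2 + 11*d + 30)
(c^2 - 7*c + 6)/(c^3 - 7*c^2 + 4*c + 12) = (c - 1)/(c^2 - c - 2)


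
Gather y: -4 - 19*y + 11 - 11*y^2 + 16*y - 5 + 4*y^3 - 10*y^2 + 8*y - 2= 4*y^3 - 21*y^2 + 5*y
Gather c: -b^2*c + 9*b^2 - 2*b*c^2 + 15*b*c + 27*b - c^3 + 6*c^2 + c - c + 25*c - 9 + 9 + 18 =9*b^2 + 27*b - c^3 + c^2*(6 - 2*b) + c*(-b^2 + 15*b + 25) + 18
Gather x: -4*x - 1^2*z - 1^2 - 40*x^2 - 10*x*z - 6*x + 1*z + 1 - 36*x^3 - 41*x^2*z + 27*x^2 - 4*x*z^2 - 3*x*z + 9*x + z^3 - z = -36*x^3 + x^2*(-41*z - 13) + x*(-4*z^2 - 13*z - 1) + z^3 - z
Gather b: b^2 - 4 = b^2 - 4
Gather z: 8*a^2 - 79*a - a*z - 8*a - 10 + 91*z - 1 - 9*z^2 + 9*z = 8*a^2 - 87*a - 9*z^2 + z*(100 - a) - 11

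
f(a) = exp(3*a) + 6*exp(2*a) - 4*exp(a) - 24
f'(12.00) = 12934012510160124.64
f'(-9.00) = 0.00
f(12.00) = 4311390481196931.12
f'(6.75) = 1877642906.80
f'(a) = 3*exp(3*a) + 12*exp(2*a) - 4*exp(a)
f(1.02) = 32.38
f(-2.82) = -24.22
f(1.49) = 163.74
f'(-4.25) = -0.05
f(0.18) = -18.47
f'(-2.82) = -0.20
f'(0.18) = 17.56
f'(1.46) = 444.79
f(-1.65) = -24.54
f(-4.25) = -24.06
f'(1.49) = 480.58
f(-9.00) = -24.00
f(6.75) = 627337500.18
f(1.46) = 149.86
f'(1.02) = 145.18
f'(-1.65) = -0.30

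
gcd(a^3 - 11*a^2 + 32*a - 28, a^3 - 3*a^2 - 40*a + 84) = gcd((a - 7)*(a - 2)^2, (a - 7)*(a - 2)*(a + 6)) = a^2 - 9*a + 14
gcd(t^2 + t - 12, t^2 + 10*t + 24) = t + 4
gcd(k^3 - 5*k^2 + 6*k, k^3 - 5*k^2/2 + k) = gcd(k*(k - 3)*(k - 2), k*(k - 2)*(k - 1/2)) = k^2 - 2*k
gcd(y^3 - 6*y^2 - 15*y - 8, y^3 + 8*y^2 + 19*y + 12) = y + 1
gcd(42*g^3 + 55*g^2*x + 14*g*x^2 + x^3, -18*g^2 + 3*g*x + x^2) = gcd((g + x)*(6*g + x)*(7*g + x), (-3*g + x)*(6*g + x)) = 6*g + x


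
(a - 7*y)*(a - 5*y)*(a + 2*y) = a^3 - 10*a^2*y + 11*a*y^2 + 70*y^3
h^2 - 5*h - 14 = (h - 7)*(h + 2)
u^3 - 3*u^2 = u^2*(u - 3)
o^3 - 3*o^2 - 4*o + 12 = (o - 3)*(o - 2)*(o + 2)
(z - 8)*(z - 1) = z^2 - 9*z + 8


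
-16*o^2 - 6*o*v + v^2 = (-8*o + v)*(2*o + v)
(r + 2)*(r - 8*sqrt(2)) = r^2 - 8*sqrt(2)*r + 2*r - 16*sqrt(2)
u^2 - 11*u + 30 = (u - 6)*(u - 5)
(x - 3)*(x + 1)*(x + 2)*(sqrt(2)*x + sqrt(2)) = sqrt(2)*x^4 + sqrt(2)*x^3 - 7*sqrt(2)*x^2 - 13*sqrt(2)*x - 6*sqrt(2)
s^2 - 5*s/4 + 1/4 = (s - 1)*(s - 1/4)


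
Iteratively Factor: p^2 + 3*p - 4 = (p + 4)*(p - 1)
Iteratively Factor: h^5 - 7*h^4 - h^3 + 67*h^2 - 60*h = (h - 1)*(h^4 - 6*h^3 - 7*h^2 + 60*h) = (h - 4)*(h - 1)*(h^3 - 2*h^2 - 15*h) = h*(h - 4)*(h - 1)*(h^2 - 2*h - 15) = h*(h - 4)*(h - 1)*(h + 3)*(h - 5)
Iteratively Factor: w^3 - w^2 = (w)*(w^2 - w) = w^2*(w - 1)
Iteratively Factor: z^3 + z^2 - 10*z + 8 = (z + 4)*(z^2 - 3*z + 2) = (z - 2)*(z + 4)*(z - 1)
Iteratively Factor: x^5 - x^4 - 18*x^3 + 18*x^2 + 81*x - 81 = (x - 1)*(x^4 - 18*x^2 + 81) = (x - 3)*(x - 1)*(x^3 + 3*x^2 - 9*x - 27) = (x - 3)*(x - 1)*(x + 3)*(x^2 - 9) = (x - 3)*(x - 1)*(x + 3)^2*(x - 3)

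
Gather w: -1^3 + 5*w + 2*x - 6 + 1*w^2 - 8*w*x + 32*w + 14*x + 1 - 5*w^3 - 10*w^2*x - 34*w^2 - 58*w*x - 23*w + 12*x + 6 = -5*w^3 + w^2*(-10*x - 33) + w*(14 - 66*x) + 28*x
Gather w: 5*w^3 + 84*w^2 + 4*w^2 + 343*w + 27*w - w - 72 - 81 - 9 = 5*w^3 + 88*w^2 + 369*w - 162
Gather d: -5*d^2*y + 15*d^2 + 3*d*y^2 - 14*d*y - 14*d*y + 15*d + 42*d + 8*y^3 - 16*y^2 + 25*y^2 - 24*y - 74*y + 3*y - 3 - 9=d^2*(15 - 5*y) + d*(3*y^2 - 28*y + 57) + 8*y^3 + 9*y^2 - 95*y - 12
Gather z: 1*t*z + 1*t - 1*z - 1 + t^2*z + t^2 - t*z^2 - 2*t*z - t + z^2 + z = t^2 + z^2*(1 - t) + z*(t^2 - t) - 1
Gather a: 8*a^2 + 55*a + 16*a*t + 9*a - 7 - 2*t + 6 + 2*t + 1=8*a^2 + a*(16*t + 64)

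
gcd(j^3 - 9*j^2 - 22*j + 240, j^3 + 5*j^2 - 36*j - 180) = j^2 - j - 30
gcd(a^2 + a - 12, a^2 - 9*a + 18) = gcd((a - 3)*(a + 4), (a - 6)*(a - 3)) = a - 3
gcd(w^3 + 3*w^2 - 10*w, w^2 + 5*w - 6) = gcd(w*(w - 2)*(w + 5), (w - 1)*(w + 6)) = 1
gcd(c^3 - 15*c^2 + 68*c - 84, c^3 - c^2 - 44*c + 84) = c^2 - 8*c + 12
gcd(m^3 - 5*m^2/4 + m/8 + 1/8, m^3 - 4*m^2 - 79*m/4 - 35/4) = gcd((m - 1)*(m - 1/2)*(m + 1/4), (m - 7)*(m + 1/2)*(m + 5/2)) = 1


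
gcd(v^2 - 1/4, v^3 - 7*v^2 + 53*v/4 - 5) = v - 1/2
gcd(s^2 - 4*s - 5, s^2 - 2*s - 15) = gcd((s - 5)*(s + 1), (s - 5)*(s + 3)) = s - 5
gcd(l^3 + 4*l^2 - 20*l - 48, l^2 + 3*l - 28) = l - 4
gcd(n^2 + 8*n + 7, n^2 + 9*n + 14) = n + 7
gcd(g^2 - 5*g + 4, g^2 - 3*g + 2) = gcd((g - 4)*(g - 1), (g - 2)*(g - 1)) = g - 1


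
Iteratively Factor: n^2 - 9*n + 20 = (n - 5)*(n - 4)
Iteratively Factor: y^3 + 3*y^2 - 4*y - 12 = (y + 2)*(y^2 + y - 6) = (y - 2)*(y + 2)*(y + 3)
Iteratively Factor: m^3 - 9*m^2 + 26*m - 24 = (m - 3)*(m^2 - 6*m + 8) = (m - 3)*(m - 2)*(m - 4)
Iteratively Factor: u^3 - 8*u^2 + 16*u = (u - 4)*(u^2 - 4*u) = u*(u - 4)*(u - 4)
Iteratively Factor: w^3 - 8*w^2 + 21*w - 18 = (w - 3)*(w^2 - 5*w + 6) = (w - 3)*(w - 2)*(w - 3)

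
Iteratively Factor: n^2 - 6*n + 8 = (n - 4)*(n - 2)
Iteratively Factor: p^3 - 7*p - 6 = (p + 2)*(p^2 - 2*p - 3) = (p + 1)*(p + 2)*(p - 3)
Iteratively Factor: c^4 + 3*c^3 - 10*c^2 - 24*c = (c)*(c^3 + 3*c^2 - 10*c - 24) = c*(c - 3)*(c^2 + 6*c + 8) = c*(c - 3)*(c + 2)*(c + 4)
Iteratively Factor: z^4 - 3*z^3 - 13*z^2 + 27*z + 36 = (z - 3)*(z^3 - 13*z - 12) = (z - 4)*(z - 3)*(z^2 + 4*z + 3) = (z - 4)*(z - 3)*(z + 1)*(z + 3)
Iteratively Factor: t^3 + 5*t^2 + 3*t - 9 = (t + 3)*(t^2 + 2*t - 3) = (t + 3)^2*(t - 1)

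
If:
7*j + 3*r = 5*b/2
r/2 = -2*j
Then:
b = r/2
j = -r/4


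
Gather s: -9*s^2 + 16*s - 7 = -9*s^2 + 16*s - 7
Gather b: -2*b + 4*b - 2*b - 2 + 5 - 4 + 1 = 0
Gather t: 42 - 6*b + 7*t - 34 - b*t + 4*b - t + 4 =-2*b + t*(6 - b) + 12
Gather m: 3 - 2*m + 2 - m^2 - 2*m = -m^2 - 4*m + 5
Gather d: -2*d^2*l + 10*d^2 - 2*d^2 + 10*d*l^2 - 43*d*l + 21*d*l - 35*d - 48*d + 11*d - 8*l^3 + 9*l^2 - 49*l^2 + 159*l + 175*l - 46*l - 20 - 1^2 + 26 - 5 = d^2*(8 - 2*l) + d*(10*l^2 - 22*l - 72) - 8*l^3 - 40*l^2 + 288*l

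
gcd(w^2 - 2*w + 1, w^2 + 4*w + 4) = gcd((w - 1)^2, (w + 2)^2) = 1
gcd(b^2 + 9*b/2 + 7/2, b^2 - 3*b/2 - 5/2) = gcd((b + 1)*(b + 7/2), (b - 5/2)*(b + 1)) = b + 1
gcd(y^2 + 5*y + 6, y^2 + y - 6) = y + 3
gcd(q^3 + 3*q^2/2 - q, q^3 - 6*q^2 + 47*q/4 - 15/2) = 1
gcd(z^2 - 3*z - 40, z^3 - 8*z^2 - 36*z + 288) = z - 8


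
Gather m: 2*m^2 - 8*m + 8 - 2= 2*m^2 - 8*m + 6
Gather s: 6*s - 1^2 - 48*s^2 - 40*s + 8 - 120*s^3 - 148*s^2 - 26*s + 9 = -120*s^3 - 196*s^2 - 60*s + 16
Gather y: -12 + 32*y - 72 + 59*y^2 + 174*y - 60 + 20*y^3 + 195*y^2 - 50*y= 20*y^3 + 254*y^2 + 156*y - 144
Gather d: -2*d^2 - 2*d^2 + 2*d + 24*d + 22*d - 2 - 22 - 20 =-4*d^2 + 48*d - 44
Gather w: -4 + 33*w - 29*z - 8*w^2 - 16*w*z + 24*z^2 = -8*w^2 + w*(33 - 16*z) + 24*z^2 - 29*z - 4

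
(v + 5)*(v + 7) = v^2 + 12*v + 35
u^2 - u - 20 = (u - 5)*(u + 4)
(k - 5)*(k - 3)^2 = k^3 - 11*k^2 + 39*k - 45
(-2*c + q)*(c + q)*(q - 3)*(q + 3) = -2*c^2*q^2 + 18*c^2 - c*q^3 + 9*c*q + q^4 - 9*q^2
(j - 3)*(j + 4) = j^2 + j - 12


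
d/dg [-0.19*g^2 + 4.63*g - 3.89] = 4.63 - 0.38*g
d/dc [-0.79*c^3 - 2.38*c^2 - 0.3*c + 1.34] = -2.37*c^2 - 4.76*c - 0.3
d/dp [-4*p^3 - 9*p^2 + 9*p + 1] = -12*p^2 - 18*p + 9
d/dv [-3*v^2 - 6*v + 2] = -6*v - 6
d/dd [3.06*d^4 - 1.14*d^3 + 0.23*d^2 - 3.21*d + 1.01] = 12.24*d^3 - 3.42*d^2 + 0.46*d - 3.21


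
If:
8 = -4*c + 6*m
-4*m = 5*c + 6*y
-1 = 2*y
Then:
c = -7/23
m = 26/23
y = -1/2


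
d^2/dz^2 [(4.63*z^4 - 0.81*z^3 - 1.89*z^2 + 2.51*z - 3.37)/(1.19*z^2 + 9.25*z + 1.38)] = (13.113086*z^6 + 305.78835*z^5 + 2422.546566*z^4 + 858.397486*z^3 + 33.7595700000001*z^2 - 256.558566*z - 636.901754)/(1.685159*z^6 + 39.296775*z^5 + 311.320779*z^4 + 882.595225*z^3 + 361.027458*z^2 + 52.8471*z + 2.628072)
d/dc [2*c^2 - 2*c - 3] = 4*c - 2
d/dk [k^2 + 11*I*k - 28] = 2*k + 11*I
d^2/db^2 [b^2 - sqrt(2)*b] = 2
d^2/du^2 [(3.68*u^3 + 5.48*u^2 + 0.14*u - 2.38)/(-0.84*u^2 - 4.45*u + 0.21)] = (-3.5527136788005e-15*u^5 - 106.273792*u^3 + 24.909696*u^2 + 52.256736*u + 94.354568)/(0.592704*u^6 + 9.41976*u^5 + 49.457772*u^4 + 83.411245*u^3 - 12.364443*u^2 + 0.588735*u - 0.009261)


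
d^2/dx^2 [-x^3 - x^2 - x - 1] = -6*x - 2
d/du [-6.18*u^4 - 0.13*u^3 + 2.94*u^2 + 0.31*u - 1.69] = -24.72*u^3 - 0.39*u^2 + 5.88*u + 0.31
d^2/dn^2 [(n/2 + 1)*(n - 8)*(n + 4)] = 3*n - 2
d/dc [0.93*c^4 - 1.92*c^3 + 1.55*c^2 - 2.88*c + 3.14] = 3.72*c^3 - 5.76*c^2 + 3.1*c - 2.88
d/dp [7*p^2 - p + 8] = 14*p - 1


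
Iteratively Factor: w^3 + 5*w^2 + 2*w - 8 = (w - 1)*(w^2 + 6*w + 8) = (w - 1)*(w + 2)*(w + 4)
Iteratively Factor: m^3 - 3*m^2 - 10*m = (m)*(m^2 - 3*m - 10) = m*(m - 5)*(m + 2)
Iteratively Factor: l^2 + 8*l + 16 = (l + 4)*(l + 4)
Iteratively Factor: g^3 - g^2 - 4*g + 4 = (g + 2)*(g^2 - 3*g + 2) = (g - 1)*(g + 2)*(g - 2)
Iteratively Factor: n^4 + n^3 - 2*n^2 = (n + 2)*(n^3 - n^2) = (n - 1)*(n + 2)*(n^2) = n*(n - 1)*(n + 2)*(n)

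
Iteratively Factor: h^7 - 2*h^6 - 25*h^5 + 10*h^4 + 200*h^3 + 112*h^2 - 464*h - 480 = (h - 2)*(h^6 - 25*h^4 - 40*h^3 + 120*h^2 + 352*h + 240) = (h - 2)*(h + 2)*(h^5 - 2*h^4 - 21*h^3 + 2*h^2 + 116*h + 120) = (h - 3)*(h - 2)*(h + 2)*(h^4 + h^3 - 18*h^2 - 52*h - 40) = (h - 3)*(h - 2)*(h + 2)^2*(h^3 - h^2 - 16*h - 20) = (h - 3)*(h - 2)*(h + 2)^3*(h^2 - 3*h - 10) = (h - 5)*(h - 3)*(h - 2)*(h + 2)^3*(h + 2)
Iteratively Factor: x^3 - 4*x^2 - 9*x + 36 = (x - 4)*(x^2 - 9) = (x - 4)*(x - 3)*(x + 3)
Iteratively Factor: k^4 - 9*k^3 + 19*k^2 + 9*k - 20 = (k - 4)*(k^3 - 5*k^2 - k + 5) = (k - 4)*(k + 1)*(k^2 - 6*k + 5) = (k - 5)*(k - 4)*(k + 1)*(k - 1)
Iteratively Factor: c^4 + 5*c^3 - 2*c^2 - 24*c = (c - 2)*(c^3 + 7*c^2 + 12*c) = (c - 2)*(c + 4)*(c^2 + 3*c) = c*(c - 2)*(c + 4)*(c + 3)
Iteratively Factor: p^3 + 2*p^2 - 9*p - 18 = (p + 2)*(p^2 - 9) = (p + 2)*(p + 3)*(p - 3)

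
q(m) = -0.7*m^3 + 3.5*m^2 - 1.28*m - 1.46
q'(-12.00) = -387.68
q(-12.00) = 1727.50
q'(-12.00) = -387.68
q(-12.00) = 1727.50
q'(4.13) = -8.19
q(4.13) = 3.64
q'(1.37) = 4.37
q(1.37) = 1.56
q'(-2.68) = -35.12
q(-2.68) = 40.58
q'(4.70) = -14.77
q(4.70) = -2.84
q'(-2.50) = -31.90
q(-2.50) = 34.55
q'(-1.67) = -18.83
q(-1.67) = 13.70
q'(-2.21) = -27.01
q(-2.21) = 26.02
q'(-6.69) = -142.10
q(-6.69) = 373.34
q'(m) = -2.1*m^2 + 7.0*m - 1.28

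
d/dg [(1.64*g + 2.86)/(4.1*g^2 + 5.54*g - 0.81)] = (6.724*g^2 + 9.0856*g - (1.64*g + 2.86)*(8.2*g + 5.54) - 1.3284)/(4.1*g^2 + 5.54*g - 0.81)^2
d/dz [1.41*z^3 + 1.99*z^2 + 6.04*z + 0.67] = 4.23*z^2 + 3.98*z + 6.04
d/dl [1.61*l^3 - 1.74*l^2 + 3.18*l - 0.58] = 4.83*l^2 - 3.48*l + 3.18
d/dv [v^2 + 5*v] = 2*v + 5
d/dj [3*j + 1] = 3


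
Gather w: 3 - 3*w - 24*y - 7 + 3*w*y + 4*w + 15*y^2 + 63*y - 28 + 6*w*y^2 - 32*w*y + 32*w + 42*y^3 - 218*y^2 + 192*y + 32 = w*(6*y^2 - 29*y + 33) + 42*y^3 - 203*y^2 + 231*y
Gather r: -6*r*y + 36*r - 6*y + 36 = r*(36 - 6*y) - 6*y + 36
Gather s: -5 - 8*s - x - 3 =-8*s - x - 8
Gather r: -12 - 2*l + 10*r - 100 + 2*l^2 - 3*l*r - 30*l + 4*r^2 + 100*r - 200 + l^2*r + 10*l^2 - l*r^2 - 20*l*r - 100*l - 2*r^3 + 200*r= 12*l^2 - 132*l - 2*r^3 + r^2*(4 - l) + r*(l^2 - 23*l + 310) - 312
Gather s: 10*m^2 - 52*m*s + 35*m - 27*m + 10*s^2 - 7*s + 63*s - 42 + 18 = 10*m^2 + 8*m + 10*s^2 + s*(56 - 52*m) - 24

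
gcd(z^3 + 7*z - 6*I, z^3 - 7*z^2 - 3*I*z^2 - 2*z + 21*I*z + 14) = z^2 - 3*I*z - 2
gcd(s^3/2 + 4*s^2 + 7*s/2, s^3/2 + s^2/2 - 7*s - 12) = 1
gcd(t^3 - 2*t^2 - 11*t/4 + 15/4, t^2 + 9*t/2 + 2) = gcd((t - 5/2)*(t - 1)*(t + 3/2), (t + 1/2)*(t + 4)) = 1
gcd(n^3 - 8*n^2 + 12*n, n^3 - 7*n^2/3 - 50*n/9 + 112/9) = n - 2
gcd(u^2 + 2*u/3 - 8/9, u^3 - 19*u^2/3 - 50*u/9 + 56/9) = u^2 + 2*u/3 - 8/9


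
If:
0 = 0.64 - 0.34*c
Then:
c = 1.88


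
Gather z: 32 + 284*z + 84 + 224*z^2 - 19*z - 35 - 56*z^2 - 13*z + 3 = 168*z^2 + 252*z + 84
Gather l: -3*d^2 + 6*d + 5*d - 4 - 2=-3*d^2 + 11*d - 6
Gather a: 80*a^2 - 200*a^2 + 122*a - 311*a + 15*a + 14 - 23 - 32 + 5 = -120*a^2 - 174*a - 36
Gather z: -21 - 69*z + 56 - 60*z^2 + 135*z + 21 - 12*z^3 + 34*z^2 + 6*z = -12*z^3 - 26*z^2 + 72*z + 56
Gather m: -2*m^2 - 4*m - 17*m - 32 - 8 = -2*m^2 - 21*m - 40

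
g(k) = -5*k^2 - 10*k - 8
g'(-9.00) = 80.00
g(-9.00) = -323.00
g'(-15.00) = 140.00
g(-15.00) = -983.00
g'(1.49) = -24.90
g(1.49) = -34.00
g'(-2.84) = 18.40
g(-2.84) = -19.93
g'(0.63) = -16.30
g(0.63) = -16.28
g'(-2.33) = 13.30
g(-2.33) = -11.84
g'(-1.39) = 3.90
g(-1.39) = -3.76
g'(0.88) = -18.80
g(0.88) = -20.67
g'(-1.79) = 7.90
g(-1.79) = -6.12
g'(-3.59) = 25.90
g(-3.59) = -36.54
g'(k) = -10*k - 10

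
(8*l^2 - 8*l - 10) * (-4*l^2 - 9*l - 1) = -32*l^4 - 40*l^3 + 104*l^2 + 98*l + 10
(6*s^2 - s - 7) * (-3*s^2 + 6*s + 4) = -18*s^4 + 39*s^3 + 39*s^2 - 46*s - 28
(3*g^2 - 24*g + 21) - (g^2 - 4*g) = 2*g^2 - 20*g + 21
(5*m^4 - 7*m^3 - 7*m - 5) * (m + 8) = 5*m^5 + 33*m^4 - 56*m^3 - 7*m^2 - 61*m - 40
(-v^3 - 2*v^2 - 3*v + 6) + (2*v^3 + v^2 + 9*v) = v^3 - v^2 + 6*v + 6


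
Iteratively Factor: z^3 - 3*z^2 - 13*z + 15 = (z - 1)*(z^2 - 2*z - 15) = (z - 1)*(z + 3)*(z - 5)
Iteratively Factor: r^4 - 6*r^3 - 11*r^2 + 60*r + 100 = (r - 5)*(r^3 - r^2 - 16*r - 20) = (r - 5)*(r + 2)*(r^2 - 3*r - 10) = (r - 5)*(r + 2)^2*(r - 5)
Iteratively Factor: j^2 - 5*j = (j - 5)*(j)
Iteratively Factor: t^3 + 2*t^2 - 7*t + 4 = (t - 1)*(t^2 + 3*t - 4) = (t - 1)^2*(t + 4)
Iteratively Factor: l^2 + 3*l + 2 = (l + 2)*(l + 1)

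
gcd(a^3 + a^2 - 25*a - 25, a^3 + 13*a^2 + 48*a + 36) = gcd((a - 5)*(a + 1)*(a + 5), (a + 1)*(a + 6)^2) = a + 1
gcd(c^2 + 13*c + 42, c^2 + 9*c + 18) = c + 6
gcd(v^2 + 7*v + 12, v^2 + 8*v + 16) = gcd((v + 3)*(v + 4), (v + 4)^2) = v + 4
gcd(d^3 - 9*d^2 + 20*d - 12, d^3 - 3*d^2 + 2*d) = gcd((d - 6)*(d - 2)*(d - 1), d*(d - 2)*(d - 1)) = d^2 - 3*d + 2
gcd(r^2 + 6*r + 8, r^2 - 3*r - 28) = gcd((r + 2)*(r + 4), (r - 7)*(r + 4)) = r + 4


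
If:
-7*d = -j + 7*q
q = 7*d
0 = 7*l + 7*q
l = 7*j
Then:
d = 0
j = 0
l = 0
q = 0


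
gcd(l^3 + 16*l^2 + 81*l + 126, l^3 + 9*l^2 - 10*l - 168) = l^2 + 13*l + 42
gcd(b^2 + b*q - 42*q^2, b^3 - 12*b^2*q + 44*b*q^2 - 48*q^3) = -b + 6*q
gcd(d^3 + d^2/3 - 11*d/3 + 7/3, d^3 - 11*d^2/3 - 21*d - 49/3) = d + 7/3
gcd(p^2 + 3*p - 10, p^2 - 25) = p + 5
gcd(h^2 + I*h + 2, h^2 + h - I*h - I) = h - I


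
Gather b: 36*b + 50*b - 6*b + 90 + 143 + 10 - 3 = 80*b + 240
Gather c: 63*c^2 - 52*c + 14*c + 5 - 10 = 63*c^2 - 38*c - 5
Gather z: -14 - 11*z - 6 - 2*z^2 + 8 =-2*z^2 - 11*z - 12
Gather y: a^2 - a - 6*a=a^2 - 7*a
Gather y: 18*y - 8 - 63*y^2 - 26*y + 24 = -63*y^2 - 8*y + 16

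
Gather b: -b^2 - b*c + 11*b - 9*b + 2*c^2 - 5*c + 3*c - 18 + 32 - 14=-b^2 + b*(2 - c) + 2*c^2 - 2*c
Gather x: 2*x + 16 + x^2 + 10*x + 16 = x^2 + 12*x + 32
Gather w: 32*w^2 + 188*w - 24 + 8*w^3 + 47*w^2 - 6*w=8*w^3 + 79*w^2 + 182*w - 24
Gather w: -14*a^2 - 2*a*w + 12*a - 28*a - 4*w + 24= -14*a^2 - 16*a + w*(-2*a - 4) + 24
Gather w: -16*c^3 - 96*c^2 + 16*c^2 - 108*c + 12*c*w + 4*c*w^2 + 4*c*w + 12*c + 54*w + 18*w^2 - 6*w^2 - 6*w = -16*c^3 - 80*c^2 - 96*c + w^2*(4*c + 12) + w*(16*c + 48)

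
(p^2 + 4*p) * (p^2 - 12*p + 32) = p^4 - 8*p^3 - 16*p^2 + 128*p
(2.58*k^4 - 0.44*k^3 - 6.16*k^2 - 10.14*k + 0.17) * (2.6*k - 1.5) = 6.708*k^5 - 5.014*k^4 - 15.356*k^3 - 17.124*k^2 + 15.652*k - 0.255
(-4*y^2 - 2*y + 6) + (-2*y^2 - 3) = -6*y^2 - 2*y + 3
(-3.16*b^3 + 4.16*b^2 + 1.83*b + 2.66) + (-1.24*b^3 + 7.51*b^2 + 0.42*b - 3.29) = -4.4*b^3 + 11.67*b^2 + 2.25*b - 0.63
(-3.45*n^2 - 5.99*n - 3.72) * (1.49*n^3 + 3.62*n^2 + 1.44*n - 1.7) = -5.1405*n^5 - 21.4141*n^4 - 32.1946*n^3 - 16.227*n^2 + 4.8262*n + 6.324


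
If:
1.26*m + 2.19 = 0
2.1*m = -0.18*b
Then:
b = 20.28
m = -1.74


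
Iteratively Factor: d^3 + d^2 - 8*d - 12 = (d - 3)*(d^2 + 4*d + 4) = (d - 3)*(d + 2)*(d + 2)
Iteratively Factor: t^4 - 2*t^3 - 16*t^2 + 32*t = (t - 2)*(t^3 - 16*t) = (t - 2)*(t + 4)*(t^2 - 4*t) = (t - 4)*(t - 2)*(t + 4)*(t)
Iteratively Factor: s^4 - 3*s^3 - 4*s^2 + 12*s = (s - 2)*(s^3 - s^2 - 6*s) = (s - 2)*(s + 2)*(s^2 - 3*s) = (s - 3)*(s - 2)*(s + 2)*(s)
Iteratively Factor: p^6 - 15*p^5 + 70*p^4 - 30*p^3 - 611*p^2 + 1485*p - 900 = (p + 3)*(p^5 - 18*p^4 + 124*p^3 - 402*p^2 + 595*p - 300) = (p - 3)*(p + 3)*(p^4 - 15*p^3 + 79*p^2 - 165*p + 100) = (p - 5)*(p - 3)*(p + 3)*(p^3 - 10*p^2 + 29*p - 20) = (p - 5)*(p - 4)*(p - 3)*(p + 3)*(p^2 - 6*p + 5) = (p - 5)^2*(p - 4)*(p - 3)*(p + 3)*(p - 1)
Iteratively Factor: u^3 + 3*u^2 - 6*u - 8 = (u + 1)*(u^2 + 2*u - 8) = (u - 2)*(u + 1)*(u + 4)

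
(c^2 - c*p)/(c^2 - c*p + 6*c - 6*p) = c/(c + 6)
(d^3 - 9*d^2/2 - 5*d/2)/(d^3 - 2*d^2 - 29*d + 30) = d*(2*d^2 - 9*d - 5)/(2*(d^3 - 2*d^2 - 29*d + 30))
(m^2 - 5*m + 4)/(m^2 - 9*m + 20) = (m - 1)/(m - 5)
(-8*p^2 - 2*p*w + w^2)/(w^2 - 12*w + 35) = (-8*p^2 - 2*p*w + w^2)/(w^2 - 12*w + 35)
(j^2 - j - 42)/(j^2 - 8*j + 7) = (j + 6)/(j - 1)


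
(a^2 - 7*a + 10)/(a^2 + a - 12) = (a^2 - 7*a + 10)/(a^2 + a - 12)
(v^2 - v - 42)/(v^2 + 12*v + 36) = (v - 7)/(v + 6)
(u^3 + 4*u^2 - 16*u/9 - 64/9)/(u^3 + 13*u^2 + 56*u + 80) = (u^2 - 16/9)/(u^2 + 9*u + 20)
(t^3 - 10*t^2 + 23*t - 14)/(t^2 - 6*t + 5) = (t^2 - 9*t + 14)/(t - 5)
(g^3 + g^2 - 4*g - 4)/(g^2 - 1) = (g^2 - 4)/(g - 1)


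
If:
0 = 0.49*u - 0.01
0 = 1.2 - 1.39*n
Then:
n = 0.86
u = 0.02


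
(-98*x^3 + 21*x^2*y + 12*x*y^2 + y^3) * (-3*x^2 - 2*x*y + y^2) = 294*x^5 + 133*x^4*y - 176*x^3*y^2 - 6*x^2*y^3 + 10*x*y^4 + y^5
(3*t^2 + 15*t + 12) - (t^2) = 2*t^2 + 15*t + 12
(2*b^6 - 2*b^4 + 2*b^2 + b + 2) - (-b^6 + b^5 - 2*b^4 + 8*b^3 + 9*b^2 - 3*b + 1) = 3*b^6 - b^5 - 8*b^3 - 7*b^2 + 4*b + 1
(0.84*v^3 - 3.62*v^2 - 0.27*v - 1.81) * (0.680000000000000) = 0.5712*v^3 - 2.4616*v^2 - 0.1836*v - 1.2308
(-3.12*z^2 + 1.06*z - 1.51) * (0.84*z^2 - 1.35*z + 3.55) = -2.6208*z^4 + 5.1024*z^3 - 13.7754*z^2 + 5.8015*z - 5.3605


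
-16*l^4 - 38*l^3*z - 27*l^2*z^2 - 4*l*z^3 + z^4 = (-8*l + z)*(l + z)^2*(2*l + z)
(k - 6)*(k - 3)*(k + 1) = k^3 - 8*k^2 + 9*k + 18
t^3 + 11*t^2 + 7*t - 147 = (t - 3)*(t + 7)^2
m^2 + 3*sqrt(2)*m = m*(m + 3*sqrt(2))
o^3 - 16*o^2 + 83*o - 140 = (o - 7)*(o - 5)*(o - 4)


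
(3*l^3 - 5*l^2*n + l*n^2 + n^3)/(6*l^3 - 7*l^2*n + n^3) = (l - n)/(2*l - n)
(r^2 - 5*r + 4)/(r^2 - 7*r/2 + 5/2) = 2*(r - 4)/(2*r - 5)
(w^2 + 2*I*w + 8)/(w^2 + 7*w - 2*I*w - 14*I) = (w + 4*I)/(w + 7)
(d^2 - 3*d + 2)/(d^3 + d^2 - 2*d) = (d - 2)/(d*(d + 2))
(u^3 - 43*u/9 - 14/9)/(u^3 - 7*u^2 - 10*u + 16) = (u^2 - 2*u - 7/9)/(u^2 - 9*u + 8)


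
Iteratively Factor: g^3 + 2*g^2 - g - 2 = (g + 1)*(g^2 + g - 2) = (g + 1)*(g + 2)*(g - 1)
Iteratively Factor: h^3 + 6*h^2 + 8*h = (h + 2)*(h^2 + 4*h) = (h + 2)*(h + 4)*(h)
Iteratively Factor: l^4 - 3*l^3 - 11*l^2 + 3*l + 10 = (l + 1)*(l^3 - 4*l^2 - 7*l + 10) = (l + 1)*(l + 2)*(l^2 - 6*l + 5) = (l - 5)*(l + 1)*(l + 2)*(l - 1)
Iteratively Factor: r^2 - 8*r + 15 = (r - 3)*(r - 5)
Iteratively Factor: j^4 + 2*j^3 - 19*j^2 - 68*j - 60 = (j + 2)*(j^3 - 19*j - 30) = (j + 2)*(j + 3)*(j^2 - 3*j - 10) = (j + 2)^2*(j + 3)*(j - 5)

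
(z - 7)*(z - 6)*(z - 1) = z^3 - 14*z^2 + 55*z - 42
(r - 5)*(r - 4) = r^2 - 9*r + 20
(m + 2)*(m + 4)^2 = m^3 + 10*m^2 + 32*m + 32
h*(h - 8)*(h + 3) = h^3 - 5*h^2 - 24*h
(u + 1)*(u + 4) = u^2 + 5*u + 4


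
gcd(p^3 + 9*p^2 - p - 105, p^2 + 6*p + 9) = 1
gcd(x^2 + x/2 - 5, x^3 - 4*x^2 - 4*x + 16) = x - 2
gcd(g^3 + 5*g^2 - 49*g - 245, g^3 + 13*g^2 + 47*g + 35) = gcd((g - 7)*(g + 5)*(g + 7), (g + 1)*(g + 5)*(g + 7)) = g^2 + 12*g + 35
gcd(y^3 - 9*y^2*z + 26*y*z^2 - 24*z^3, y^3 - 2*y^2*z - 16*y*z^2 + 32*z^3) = y^2 - 6*y*z + 8*z^2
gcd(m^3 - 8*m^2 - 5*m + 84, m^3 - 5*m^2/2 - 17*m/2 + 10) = m - 4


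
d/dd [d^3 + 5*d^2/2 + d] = 3*d^2 + 5*d + 1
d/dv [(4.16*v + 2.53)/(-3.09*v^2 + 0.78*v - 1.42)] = (12.8544*v^2 + 15.6354*v - 7.8806)/(9.5481*v^4 - 4.8204*v^3 + 9.384*v^2 - 2.2152*v + 2.0164)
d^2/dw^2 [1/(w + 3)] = 2/(w + 3)^3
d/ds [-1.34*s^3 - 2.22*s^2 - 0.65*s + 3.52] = -4.02*s^2 - 4.44*s - 0.65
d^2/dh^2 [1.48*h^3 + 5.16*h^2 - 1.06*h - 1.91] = 8.88*h + 10.32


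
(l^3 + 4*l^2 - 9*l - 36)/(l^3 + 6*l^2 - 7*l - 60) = (l + 3)/(l + 5)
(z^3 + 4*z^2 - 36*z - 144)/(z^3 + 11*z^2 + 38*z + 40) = (z^2 - 36)/(z^2 + 7*z + 10)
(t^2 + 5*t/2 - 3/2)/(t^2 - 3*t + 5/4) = 2*(t + 3)/(2*t - 5)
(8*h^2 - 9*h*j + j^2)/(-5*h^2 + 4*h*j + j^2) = (-8*h + j)/(5*h + j)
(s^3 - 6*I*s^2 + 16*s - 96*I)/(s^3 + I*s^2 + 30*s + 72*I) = (s - 4*I)/(s + 3*I)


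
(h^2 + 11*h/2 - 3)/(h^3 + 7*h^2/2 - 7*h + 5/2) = (h + 6)/(h^2 + 4*h - 5)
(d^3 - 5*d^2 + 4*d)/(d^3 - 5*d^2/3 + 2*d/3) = 3*(d - 4)/(3*d - 2)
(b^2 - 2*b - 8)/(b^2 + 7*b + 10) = (b - 4)/(b + 5)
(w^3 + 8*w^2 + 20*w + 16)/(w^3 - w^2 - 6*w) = (w^2 + 6*w + 8)/(w*(w - 3))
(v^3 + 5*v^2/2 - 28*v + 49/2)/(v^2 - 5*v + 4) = (2*v^2 + 7*v - 49)/(2*(v - 4))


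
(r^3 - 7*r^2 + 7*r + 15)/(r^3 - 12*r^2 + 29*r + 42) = (r^2 - 8*r + 15)/(r^2 - 13*r + 42)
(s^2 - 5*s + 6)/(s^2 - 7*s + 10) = (s - 3)/(s - 5)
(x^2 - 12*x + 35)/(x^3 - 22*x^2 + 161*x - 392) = (x - 5)/(x^2 - 15*x + 56)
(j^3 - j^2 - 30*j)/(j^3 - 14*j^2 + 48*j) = (j + 5)/(j - 8)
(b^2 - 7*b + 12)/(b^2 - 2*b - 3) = (b - 4)/(b + 1)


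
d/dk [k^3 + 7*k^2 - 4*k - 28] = 3*k^2 + 14*k - 4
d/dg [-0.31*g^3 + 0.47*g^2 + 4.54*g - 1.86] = -0.93*g^2 + 0.94*g + 4.54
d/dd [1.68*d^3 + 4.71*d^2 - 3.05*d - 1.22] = 5.04*d^2 + 9.42*d - 3.05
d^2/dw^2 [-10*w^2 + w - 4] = -20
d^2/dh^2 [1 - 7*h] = 0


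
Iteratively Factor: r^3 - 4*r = (r)*(r^2 - 4) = r*(r + 2)*(r - 2)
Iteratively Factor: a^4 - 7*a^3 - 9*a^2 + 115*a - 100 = (a - 1)*(a^3 - 6*a^2 - 15*a + 100) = (a - 1)*(a + 4)*(a^2 - 10*a + 25) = (a - 5)*(a - 1)*(a + 4)*(a - 5)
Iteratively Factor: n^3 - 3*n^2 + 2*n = (n - 2)*(n^2 - n) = n*(n - 2)*(n - 1)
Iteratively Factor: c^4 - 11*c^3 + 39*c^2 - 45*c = (c - 3)*(c^3 - 8*c^2 + 15*c) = (c - 3)^2*(c^2 - 5*c) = c*(c - 3)^2*(c - 5)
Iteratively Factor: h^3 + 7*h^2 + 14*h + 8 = (h + 1)*(h^2 + 6*h + 8) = (h + 1)*(h + 2)*(h + 4)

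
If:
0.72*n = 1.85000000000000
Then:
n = 2.57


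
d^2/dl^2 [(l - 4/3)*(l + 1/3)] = 2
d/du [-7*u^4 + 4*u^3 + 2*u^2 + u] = -28*u^3 + 12*u^2 + 4*u + 1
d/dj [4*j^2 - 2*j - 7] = 8*j - 2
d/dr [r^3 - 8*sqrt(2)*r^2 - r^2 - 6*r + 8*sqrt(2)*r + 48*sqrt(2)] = 3*r^2 - 16*sqrt(2)*r - 2*r - 6 + 8*sqrt(2)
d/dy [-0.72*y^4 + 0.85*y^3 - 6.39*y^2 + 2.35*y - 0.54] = -2.88*y^3 + 2.55*y^2 - 12.78*y + 2.35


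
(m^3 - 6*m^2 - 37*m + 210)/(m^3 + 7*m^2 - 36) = (m^2 - 12*m + 35)/(m^2 + m - 6)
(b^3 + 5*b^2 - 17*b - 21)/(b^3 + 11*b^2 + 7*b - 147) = (b + 1)/(b + 7)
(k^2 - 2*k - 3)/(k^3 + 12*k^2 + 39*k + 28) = (k - 3)/(k^2 + 11*k + 28)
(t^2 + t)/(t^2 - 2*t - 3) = t/(t - 3)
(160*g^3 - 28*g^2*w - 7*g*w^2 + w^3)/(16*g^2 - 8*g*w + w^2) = (-40*g^2 - 3*g*w + w^2)/(-4*g + w)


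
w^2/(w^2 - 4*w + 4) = w^2/(w^2 - 4*w + 4)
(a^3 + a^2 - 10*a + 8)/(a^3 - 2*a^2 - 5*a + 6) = (a^2 + 2*a - 8)/(a^2 - a - 6)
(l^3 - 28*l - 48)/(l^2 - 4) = (l^2 - 2*l - 24)/(l - 2)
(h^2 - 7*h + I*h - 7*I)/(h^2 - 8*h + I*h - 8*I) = (h - 7)/(h - 8)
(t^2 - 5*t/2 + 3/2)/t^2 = 1 - 5/(2*t) + 3/(2*t^2)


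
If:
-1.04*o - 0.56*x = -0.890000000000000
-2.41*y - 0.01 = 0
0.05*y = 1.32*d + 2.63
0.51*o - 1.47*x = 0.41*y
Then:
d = -1.99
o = 0.72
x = 0.25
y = -0.00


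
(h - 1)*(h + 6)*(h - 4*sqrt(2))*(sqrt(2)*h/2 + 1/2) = sqrt(2)*h^4/2 - 7*h^3/2 + 5*sqrt(2)*h^3/2 - 35*h^2/2 - 5*sqrt(2)*h^2 - 10*sqrt(2)*h + 21*h + 12*sqrt(2)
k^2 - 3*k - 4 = (k - 4)*(k + 1)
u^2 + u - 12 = (u - 3)*(u + 4)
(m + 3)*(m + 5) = m^2 + 8*m + 15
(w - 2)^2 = w^2 - 4*w + 4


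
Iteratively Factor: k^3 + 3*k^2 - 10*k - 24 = (k + 4)*(k^2 - k - 6) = (k - 3)*(k + 4)*(k + 2)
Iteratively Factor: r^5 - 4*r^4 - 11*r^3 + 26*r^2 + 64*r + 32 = (r + 1)*(r^4 - 5*r^3 - 6*r^2 + 32*r + 32) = (r + 1)*(r + 2)*(r^3 - 7*r^2 + 8*r + 16) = (r - 4)*(r + 1)*(r + 2)*(r^2 - 3*r - 4) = (r - 4)*(r + 1)^2*(r + 2)*(r - 4)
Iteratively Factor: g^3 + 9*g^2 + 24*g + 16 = (g + 1)*(g^2 + 8*g + 16) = (g + 1)*(g + 4)*(g + 4)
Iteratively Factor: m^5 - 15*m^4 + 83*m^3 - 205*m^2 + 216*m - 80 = (m - 4)*(m^4 - 11*m^3 + 39*m^2 - 49*m + 20) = (m - 5)*(m - 4)*(m^3 - 6*m^2 + 9*m - 4) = (m - 5)*(m - 4)*(m - 1)*(m^2 - 5*m + 4) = (m - 5)*(m - 4)^2*(m - 1)*(m - 1)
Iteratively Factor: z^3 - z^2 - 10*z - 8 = (z - 4)*(z^2 + 3*z + 2) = (z - 4)*(z + 2)*(z + 1)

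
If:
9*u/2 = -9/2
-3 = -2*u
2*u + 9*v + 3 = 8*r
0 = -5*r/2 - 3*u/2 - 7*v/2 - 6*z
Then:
No Solution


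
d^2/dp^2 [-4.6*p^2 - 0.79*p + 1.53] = -9.20000000000000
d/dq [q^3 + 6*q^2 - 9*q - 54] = 3*q^2 + 12*q - 9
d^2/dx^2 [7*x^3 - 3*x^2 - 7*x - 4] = 42*x - 6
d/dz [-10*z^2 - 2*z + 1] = -20*z - 2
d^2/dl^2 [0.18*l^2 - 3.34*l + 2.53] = 0.360000000000000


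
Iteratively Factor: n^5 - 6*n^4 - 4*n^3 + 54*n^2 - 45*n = (n)*(n^4 - 6*n^3 - 4*n^2 + 54*n - 45) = n*(n - 5)*(n^3 - n^2 - 9*n + 9) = n*(n - 5)*(n - 3)*(n^2 + 2*n - 3) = n*(n - 5)*(n - 3)*(n - 1)*(n + 3)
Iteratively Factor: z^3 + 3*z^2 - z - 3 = (z + 3)*(z^2 - 1) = (z + 1)*(z + 3)*(z - 1)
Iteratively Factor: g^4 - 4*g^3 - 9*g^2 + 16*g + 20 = (g - 2)*(g^3 - 2*g^2 - 13*g - 10) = (g - 2)*(g + 2)*(g^2 - 4*g - 5) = (g - 2)*(g + 1)*(g + 2)*(g - 5)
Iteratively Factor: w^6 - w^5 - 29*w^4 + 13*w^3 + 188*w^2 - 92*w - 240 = (w + 4)*(w^5 - 5*w^4 - 9*w^3 + 49*w^2 - 8*w - 60) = (w - 5)*(w + 4)*(w^4 - 9*w^2 + 4*w + 12) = (w - 5)*(w - 2)*(w + 4)*(w^3 + 2*w^2 - 5*w - 6) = (w - 5)*(w - 2)*(w + 3)*(w + 4)*(w^2 - w - 2) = (w - 5)*(w - 2)*(w + 1)*(w + 3)*(w + 4)*(w - 2)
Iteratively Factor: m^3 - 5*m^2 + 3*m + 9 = (m - 3)*(m^2 - 2*m - 3) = (m - 3)^2*(m + 1)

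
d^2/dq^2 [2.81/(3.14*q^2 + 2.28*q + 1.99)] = (-55.410952*q^2 - 40.234704*q + 2.81*(6.28*q + 2.28)*(12.56*q + 4.56) - 35.117132)/(3.14*q^2 + 2.28*q + 1.99)^3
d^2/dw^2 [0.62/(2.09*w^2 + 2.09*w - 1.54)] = (-5.416444*w^2 - 5.416444*w + 0.62*(4.18*w + 2.09)*(8.36*w + 4.18) + 3.991064)/(2.09*w^2 + 2.09*w - 1.54)^3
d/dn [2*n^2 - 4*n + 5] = 4*n - 4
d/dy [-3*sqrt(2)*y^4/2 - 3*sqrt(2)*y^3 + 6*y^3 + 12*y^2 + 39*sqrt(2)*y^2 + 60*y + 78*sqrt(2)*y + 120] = -6*sqrt(2)*y^3 - 9*sqrt(2)*y^2 + 18*y^2 + 24*y + 78*sqrt(2)*y + 60 + 78*sqrt(2)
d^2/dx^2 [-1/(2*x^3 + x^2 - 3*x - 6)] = 2*((6*x + 1)*(2*x^3 + x^2 - 3*x - 6) - (6*x^2 + 2*x - 3)^2)/(2*x^3 + x^2 - 3*x - 6)^3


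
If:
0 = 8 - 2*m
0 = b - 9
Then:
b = 9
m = 4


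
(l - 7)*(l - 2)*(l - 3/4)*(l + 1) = l^4 - 35*l^3/4 + 11*l^2 + 41*l/4 - 21/2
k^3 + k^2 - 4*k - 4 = (k - 2)*(k + 1)*(k + 2)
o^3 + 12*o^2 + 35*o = o*(o + 5)*(o + 7)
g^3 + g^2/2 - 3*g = g*(g - 3/2)*(g + 2)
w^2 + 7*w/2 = w*(w + 7/2)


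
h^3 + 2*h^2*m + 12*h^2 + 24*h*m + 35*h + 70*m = (h + 5)*(h + 7)*(h + 2*m)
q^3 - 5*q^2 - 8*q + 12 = (q - 6)*(q - 1)*(q + 2)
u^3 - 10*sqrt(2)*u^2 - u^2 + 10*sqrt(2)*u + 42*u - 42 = (u - 1)*(u - 7*sqrt(2))*(u - 3*sqrt(2))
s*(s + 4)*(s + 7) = s^3 + 11*s^2 + 28*s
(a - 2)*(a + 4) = a^2 + 2*a - 8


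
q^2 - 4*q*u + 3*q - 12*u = (q + 3)*(q - 4*u)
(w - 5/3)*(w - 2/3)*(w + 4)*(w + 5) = w^4 + 20*w^3/3 + w^2/9 - 110*w/3 + 200/9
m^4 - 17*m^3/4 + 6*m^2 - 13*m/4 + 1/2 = (m - 2)*(m - 1)^2*(m - 1/4)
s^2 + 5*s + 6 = (s + 2)*(s + 3)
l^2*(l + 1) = l^3 + l^2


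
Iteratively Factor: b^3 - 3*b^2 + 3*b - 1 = (b - 1)*(b^2 - 2*b + 1) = (b - 1)^2*(b - 1)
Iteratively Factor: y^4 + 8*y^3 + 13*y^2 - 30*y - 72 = (y + 4)*(y^3 + 4*y^2 - 3*y - 18) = (y + 3)*(y + 4)*(y^2 + y - 6) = (y - 2)*(y + 3)*(y + 4)*(y + 3)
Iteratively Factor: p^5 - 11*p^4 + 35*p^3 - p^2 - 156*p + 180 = (p + 2)*(p^4 - 13*p^3 + 61*p^2 - 123*p + 90) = (p - 2)*(p + 2)*(p^3 - 11*p^2 + 39*p - 45) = (p - 3)*(p - 2)*(p + 2)*(p^2 - 8*p + 15) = (p - 3)^2*(p - 2)*(p + 2)*(p - 5)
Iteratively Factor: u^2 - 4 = (u + 2)*(u - 2)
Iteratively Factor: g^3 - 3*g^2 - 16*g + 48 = (g + 4)*(g^2 - 7*g + 12) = (g - 4)*(g + 4)*(g - 3)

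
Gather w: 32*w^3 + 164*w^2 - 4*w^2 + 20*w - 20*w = 32*w^3 + 160*w^2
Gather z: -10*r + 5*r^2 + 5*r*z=5*r^2 + 5*r*z - 10*r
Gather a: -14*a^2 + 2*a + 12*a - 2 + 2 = -14*a^2 + 14*a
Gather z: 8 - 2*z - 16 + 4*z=2*z - 8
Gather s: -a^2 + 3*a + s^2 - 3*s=-a^2 + 3*a + s^2 - 3*s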